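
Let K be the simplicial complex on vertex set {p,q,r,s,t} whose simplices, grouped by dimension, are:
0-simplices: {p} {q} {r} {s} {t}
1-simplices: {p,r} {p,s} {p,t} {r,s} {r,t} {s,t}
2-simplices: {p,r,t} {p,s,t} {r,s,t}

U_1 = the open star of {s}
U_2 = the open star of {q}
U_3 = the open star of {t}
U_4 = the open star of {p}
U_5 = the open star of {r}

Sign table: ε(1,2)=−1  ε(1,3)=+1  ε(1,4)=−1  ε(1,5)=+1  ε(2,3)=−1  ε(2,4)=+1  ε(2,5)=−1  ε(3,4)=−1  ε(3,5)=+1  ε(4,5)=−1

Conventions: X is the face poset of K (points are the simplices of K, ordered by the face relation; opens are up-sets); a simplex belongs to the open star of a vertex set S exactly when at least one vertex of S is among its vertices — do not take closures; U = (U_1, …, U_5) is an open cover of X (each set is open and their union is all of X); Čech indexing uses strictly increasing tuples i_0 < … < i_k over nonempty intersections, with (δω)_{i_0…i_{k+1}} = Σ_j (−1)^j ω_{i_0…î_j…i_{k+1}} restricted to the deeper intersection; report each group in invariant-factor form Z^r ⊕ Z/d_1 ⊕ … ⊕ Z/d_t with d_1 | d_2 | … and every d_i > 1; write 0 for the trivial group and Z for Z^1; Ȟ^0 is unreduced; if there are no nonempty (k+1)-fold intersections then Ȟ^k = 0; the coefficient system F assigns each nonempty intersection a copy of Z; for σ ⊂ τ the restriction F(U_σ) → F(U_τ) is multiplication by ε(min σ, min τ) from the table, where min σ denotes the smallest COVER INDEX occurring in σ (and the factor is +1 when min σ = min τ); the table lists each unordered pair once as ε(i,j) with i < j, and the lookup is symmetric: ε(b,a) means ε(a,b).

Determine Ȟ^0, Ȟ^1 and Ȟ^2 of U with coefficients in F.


cover nerve:
  U1={{s},{p,s},{r,s},{s,t},{p,s,t},{r,s,t}} U2={{q}} U3={{t},{p,t},{r,t},{s,t},{p,r,t},{p,s,t},{r,s,t}} U4={{p},{p,r},{p,s},{p,t},{p,r,t},{p,s,t}} U5={{r},{p,r},{r,s},{r,t},{p,r,t},{r,s,t}}
  U13={{s,t},{p,s,t},{r,s,t}} U14={{p,s},{p,s,t}} U15={{r,s},{r,s,t}} U34={{p,t},{p,r,t},{p,s,t}} U35={{r,t},{p,r,t},{r,s,t}} U45={{p,r},{p,r,t}}
  U134={{p,s,t}} U135={{r,s,t}} U345={{p,r,t}}
C dims 5,6,3; δ0: rk 3, SNF 1^3; δ1: rk 3, SNF 1^3
Ȟ^0: (5−3)−0=2 ⇒ Z^2
Ȟ^1: (6−3)−3=0 ⇒ 0
Ȟ^2: (3−0)−3=0 ⇒ 0

Ȟ^0 ≅ Z^2, Ȟ^1 ≅ 0 and Ȟ^2 ≅ 0


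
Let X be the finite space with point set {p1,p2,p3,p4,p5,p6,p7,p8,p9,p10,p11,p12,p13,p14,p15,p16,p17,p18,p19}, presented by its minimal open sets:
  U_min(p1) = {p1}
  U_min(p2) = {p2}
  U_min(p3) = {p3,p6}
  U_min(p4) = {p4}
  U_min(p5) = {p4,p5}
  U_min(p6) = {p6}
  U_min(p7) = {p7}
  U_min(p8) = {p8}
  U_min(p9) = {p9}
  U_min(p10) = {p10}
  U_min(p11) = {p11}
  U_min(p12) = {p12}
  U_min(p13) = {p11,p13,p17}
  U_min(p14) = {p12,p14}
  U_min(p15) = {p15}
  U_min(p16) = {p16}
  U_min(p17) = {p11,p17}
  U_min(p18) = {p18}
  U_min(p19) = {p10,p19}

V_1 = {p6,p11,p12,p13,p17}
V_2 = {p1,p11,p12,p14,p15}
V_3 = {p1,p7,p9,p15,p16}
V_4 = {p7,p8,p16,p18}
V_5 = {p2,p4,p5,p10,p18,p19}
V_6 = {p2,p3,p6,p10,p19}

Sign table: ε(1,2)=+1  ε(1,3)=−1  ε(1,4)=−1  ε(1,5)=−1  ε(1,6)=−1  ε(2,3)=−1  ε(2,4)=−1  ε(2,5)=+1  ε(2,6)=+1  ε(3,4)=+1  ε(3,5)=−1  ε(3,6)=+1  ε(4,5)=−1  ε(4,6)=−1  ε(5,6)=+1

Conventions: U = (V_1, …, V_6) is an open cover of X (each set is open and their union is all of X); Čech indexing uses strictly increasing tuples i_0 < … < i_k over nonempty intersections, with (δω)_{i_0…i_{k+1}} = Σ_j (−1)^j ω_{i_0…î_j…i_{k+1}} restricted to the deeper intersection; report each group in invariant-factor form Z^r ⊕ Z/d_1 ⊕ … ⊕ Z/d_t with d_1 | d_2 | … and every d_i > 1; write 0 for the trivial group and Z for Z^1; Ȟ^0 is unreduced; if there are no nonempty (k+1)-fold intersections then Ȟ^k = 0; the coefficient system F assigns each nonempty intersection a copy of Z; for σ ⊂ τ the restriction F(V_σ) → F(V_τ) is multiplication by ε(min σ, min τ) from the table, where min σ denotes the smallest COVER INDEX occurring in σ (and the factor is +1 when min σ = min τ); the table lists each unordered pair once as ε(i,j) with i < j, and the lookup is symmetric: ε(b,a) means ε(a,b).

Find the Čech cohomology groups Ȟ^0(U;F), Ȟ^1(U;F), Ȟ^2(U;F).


nerve simplices:
  V12={p11,p12} V16={p6} V23={p1,p15} V34={p7,p16} V45={p18} V56={p2,p10,p19}
C dims 6,6; δ0: rk 6, SNF 1^5·2
degree 0: 6−6−0 = 0 → Ȟ^0 ≅ 0
degree 1: 6−0−6 = 0 plus torsion [2] → Ȟ^1 ≅ Z/2
degree 2: 0−0−0 = 0 → Ȟ^2 ≅ 0

Ȟ^0(U;F) ≅ 0; Ȟ^1(U;F) ≅ Z/2; Ȟ^2(U;F) ≅ 0


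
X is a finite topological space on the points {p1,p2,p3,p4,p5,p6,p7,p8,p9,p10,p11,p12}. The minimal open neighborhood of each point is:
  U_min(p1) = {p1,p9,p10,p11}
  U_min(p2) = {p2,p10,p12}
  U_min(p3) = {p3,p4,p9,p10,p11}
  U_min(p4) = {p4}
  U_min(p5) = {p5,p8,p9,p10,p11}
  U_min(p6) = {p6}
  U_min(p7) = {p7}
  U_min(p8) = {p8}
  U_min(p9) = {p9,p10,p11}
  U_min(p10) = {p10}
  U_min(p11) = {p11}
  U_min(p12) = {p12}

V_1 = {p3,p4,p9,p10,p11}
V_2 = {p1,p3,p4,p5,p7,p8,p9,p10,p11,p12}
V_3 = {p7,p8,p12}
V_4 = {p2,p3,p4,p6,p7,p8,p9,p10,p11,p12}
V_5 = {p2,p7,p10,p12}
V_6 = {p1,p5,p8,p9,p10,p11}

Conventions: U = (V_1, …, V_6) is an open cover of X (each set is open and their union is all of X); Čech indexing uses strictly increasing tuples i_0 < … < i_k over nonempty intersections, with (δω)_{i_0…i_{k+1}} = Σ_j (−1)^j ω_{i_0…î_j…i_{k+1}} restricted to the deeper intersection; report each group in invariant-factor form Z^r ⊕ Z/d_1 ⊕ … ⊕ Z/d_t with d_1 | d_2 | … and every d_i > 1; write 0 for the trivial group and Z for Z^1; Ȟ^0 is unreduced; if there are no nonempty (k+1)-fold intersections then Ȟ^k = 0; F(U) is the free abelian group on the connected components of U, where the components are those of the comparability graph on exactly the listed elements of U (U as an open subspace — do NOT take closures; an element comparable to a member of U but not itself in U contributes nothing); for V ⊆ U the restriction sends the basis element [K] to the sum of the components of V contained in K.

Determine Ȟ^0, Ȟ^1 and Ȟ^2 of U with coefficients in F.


Ȟ^0(U;F) ≅ Z^3,  Ȟ^1(U;F) ≅ 0,  Ȟ^2(U;F) ≅ 0

nerve simplices:
  V12={p3,p4,p9,p10,p11} V14={p3,p4,p9,p10,p11} V15={p10} V16={p9,p10,p11} V23={p7,p8,p12} V24={p3,p4,p7,p8,p9,p10,p11,p12} V25={p7,p10,p12} V26={p1,p5,p8,p9,p10,p11} V34={p7,p8,p12} V35={p7,p12} V36={p8} V45={p2,p7,p10,p12} V46={p8,p9,p10,p11} V56={p10}
  V124={p3,p4,p9,p10,p11} V125={p10} V126={p9,p10,p11} V145={p10} V146={p9,p10,p11} V156={p10} V234={p7,p8,p12} V235={p7,p12} V236={p8} V245={p7,p10,p12} V246={p8,p9,p10,p11} V256={p10} V345={p7,p12} V346={p8} V456={p10}
  V1245={p10} V1246={p9,p10,p11} V1256={p10} V1456={p10} V2345={p7,p12} V2346={p8} V2456={p10}
  V12456={p10}
components per intersection:
  V1: {p3,p4,p9,p10,p11}
  V2: {p1,p3,p4,p5,p8,p9,p10,p11} {p7} {p12}
  V3: {p7} {p8} {p12}
  V4: {p2,p3,p4,p9,p10,p11,p12} {p6} {p7} {p8}
  V5: {p2,p10,p12} {p7}
  V6: {p1,p5,p8,p9,p10,p11}
  V12: {p3,p4,p9,p10,p11}
  V14: {p3,p4,p9,p10,p11}
  V15: {p10}
  V16: {p9,p10,p11}
  V23: {p7} {p8} {p12}
  V24: {p3,p4,p9,p10,p11} {p7} {p8} {p12}
  V25: {p7} {p10} {p12}
  V26: {p1,p5,p8,p9,p10,p11}
  V34: {p7} {p8} {p12}
  V35: {p7} {p12}
  V36: {p8}
  V45: {p2,p10,p12} {p7}
  V46: {p8} {p9,p10,p11}
  V56: {p10}
  V124: {p3,p4,p9,p10,p11}
  V125: {p10}
  V126: {p9,p10,p11}
  V145: {p10}
  V146: {p9,p10,p11}
  V156: {p10}
  V234: {p7} {p8} {p12}
  V235: {p7} {p12}
  V236: {p8}
  V245: {p7} {p10} {p12}
  V246: {p8} {p9,p10,p11}
  V256: {p10}
  V345: {p7} {p12}
  V346: {p8}
  V456: {p10}
  V1245: {p10}
  V1246: {p9,p10,p11}
  V1256: {p10}
  V1456: {p10}
  V2345: {p7} {p12}
  V2346: {p8}
  V2456: {p10}
  V12456: {p10}
C dims 14,26,22,8; δ0: rk 11, SNF 1^11; δ1: rk 15, SNF 1^15; δ2: rk 7, SNF 1^7
degree 0: 14−11−0 = 3 → Ȟ^0 ≅ Z^3
degree 1: 26−15−11 = 0 → Ȟ^1 ≅ 0
degree 2: 22−7−15 = 0 → Ȟ^2 ≅ 0


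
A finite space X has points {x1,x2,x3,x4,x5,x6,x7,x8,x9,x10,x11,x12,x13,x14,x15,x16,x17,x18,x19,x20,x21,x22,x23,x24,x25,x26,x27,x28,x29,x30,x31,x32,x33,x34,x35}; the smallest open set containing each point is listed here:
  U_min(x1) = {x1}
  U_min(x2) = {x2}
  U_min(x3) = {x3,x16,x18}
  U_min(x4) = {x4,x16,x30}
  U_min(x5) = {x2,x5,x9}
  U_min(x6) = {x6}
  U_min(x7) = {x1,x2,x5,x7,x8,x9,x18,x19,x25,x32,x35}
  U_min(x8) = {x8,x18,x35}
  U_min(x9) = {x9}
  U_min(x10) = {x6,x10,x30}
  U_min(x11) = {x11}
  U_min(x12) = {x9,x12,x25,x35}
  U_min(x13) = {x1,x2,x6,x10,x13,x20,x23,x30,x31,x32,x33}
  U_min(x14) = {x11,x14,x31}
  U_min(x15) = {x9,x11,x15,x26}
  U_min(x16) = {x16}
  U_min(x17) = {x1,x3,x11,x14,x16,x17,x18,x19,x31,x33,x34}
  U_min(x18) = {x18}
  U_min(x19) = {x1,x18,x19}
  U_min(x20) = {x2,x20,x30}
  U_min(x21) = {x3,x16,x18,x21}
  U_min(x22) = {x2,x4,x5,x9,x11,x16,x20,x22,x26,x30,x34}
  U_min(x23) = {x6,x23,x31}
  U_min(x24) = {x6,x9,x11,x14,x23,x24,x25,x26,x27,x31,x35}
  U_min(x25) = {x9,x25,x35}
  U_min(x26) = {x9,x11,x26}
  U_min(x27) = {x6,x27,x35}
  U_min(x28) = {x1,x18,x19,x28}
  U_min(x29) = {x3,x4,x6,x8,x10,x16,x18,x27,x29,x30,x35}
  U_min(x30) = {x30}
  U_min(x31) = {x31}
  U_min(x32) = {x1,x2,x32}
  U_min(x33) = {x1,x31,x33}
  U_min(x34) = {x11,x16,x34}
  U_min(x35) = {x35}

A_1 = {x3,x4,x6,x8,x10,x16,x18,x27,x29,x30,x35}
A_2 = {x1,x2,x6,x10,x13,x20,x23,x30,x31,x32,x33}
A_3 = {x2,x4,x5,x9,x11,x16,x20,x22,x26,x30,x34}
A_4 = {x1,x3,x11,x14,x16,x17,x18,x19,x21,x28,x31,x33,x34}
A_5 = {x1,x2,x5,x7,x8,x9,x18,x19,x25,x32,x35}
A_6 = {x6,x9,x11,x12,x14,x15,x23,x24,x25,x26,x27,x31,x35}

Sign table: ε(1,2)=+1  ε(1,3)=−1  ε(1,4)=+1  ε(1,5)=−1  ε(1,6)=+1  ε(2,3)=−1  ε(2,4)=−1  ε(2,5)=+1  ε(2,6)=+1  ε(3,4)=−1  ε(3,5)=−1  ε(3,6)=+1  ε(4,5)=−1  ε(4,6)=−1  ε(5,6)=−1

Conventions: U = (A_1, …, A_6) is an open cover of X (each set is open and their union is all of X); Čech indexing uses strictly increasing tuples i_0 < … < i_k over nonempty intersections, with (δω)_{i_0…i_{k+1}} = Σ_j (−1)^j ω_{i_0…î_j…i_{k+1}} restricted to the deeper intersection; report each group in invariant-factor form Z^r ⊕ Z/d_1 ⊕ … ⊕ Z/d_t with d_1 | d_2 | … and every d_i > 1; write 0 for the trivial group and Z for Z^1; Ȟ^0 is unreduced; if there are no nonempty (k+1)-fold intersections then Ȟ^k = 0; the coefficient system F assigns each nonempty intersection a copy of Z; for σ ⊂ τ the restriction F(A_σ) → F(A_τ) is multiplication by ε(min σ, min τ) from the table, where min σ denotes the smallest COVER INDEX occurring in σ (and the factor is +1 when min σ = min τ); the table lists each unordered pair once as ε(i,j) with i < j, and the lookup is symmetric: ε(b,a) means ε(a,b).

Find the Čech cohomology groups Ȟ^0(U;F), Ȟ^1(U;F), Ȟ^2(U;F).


Ȟ^0(U;F) ≅ 0; Ȟ^1(U;F) ≅ Z/2; Ȟ^2(U;F) ≅ Z

cover nerve:
  A12={x6,x10,x30} A13={x4,x16,x30} A14={x3,x16,x18} A15={x8,x18,x35} A16={x6,x27,x35} A23={x2,x20,x30} A24={x1,x31,x33} A25={x1,x2,x32} A26={x6,x23,x31} A34={x11,x16,x34} A35={x2,x5,x9} A36={x9,x11,x26} A45={x1,x18,x19} A46={x11,x14,x31} A56={x9,x25,x35}
  A123={x30} A126={x6} A134={x16} A145={x18} A156={x35} A235={x2} A245={x1} A246={x31} A346={x11} A356={x9}
C dims 6,15,10; δ0: rk 6, SNF 1^5·2; δ1: rk 9, SNF 1^9
Ȟ^0: (6−6)−0=0 ⇒ 0
Ȟ^1: (15−9)−6=0 plus torsion [2] ⇒ Z/2
Ȟ^2: (10−0)−9=1 ⇒ Z


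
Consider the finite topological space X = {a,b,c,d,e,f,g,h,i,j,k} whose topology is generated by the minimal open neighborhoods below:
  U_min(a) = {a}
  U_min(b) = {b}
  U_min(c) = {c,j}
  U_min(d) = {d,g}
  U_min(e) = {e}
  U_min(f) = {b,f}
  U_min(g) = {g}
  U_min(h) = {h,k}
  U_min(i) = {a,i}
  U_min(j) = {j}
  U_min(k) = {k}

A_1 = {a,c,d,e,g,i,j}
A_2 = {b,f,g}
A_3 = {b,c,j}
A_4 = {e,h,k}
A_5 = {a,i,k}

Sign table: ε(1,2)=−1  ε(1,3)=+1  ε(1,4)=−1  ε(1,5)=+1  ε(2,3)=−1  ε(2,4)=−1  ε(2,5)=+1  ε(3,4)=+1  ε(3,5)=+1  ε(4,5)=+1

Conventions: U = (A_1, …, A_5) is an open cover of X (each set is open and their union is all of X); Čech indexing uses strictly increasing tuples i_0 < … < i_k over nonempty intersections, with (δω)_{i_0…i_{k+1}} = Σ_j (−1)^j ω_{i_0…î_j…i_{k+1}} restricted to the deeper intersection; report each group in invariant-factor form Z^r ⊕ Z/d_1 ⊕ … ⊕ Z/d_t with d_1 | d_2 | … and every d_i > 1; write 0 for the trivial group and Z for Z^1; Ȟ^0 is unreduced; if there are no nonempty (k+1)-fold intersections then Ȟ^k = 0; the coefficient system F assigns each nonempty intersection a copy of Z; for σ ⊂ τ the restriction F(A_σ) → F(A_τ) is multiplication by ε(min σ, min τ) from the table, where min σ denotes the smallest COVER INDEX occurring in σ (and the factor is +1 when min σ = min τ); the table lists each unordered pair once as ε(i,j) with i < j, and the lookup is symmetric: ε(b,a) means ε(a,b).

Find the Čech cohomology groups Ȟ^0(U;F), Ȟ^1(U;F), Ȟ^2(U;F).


Ȟ^0(U;F) ≅ 0,  Ȟ^1(U;F) ≅ Z ⊕ Z/2,  Ȟ^2(U;F) ≅ 0

intersection data:
  A12={g} A13={c,j} A14={e} A15={a,i} A23={b} A45={k}
C dims 5,6; δ0: rk 5, SNF 1^4·2
Ȟ^0 = (5 − 5) − 0 = 0, so Ȟ^0 ≅ 0
Ȟ^1 = (6 − 0) − 5 = 1 plus torsion [2], so Ȟ^1 ≅ Z ⊕ Z/2
Ȟ^2 = (0 − 0) − 0 = 0, so Ȟ^2 ≅ 0


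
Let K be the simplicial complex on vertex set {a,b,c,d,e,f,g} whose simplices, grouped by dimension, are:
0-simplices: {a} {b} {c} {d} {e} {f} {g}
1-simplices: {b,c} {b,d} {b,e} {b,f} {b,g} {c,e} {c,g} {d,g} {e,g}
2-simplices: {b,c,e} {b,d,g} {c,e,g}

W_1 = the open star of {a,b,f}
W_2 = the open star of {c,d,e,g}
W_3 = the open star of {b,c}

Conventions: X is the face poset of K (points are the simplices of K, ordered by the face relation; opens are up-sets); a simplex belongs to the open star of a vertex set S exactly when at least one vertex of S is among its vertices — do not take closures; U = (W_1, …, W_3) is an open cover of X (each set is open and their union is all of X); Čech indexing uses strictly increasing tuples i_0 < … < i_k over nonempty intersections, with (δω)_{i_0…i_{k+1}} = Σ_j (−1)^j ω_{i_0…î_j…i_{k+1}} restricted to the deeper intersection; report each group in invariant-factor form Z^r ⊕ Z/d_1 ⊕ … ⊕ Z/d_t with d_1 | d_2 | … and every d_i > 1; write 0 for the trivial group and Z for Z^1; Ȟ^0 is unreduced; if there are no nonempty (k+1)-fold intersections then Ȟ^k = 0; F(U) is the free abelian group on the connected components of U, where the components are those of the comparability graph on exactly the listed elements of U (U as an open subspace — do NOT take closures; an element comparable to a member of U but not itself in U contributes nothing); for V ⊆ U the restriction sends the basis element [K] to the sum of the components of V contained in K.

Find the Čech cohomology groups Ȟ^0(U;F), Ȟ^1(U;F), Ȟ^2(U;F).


Ȟ^0 = Z^2,  Ȟ^1 = Z,  Ȟ^2 = 0

nerve simplices:
  W1={{a},{b},{f},{b,c},{b,d},{b,e},{b,f},{b,g},{b,c,e},{b,d,g}} W2={{c},{d},{e},{g},{b,c},{b,d},{b,e},{b,g},{c,e},{c,g},{d,g},{e,g},{b,c,e},{b,d,g},{c,e,g}} W3={{b},{c},{b,c},{b,d},{b,e},{b,f},{b,g},{c,e},{c,g},{b,c,e},{b,d,g},{c,e,g}}
  W12={{b,c},{b,d},{b,e},{b,g},{b,c,e},{b,d,g}} W13={{b},{b,c},{b,d},{b,e},{b,f},{b,g},{b,c,e},{b,d,g}} W23={{c},{b,c},{b,d},{b,e},{b,g},{c,e},{c,g},{b,c,e},{b,d,g},{c,e,g}}
  W123={{b,c},{b,d},{b,e},{b,g},{b,c,e},{b,d,g}}
components per intersection:
  W1: {{a}} {{b},{f},{b,c},{b,d},{b,e},{b,f},{b,g},{b,c,e},{b,d,g}}
  W2: {{c},{d},{e},{g},{b,c},{b,d},{b,e},{b,g},{c,e},{c,g},{d,g},{e,g},{b,c,e},{b,d,g},{c,e,g}}
  W3: {{b},{c},{b,c},{b,d},{b,e},{b,f},{b,g},{c,e},{c,g},{b,c,e},{b,d,g},{c,e,g}}
  W12: {{b,c},{b,e},{b,c,e}} {{b,d},{b,g},{b,d,g}}
  W13: {{b},{b,c},{b,d},{b,e},{b,f},{b,g},{b,c,e},{b,d,g}}
  W23: {{c},{b,c},{b,e},{c,e},{c,g},{b,c,e},{c,e,g}} {{b,d},{b,g},{b,d,g}}
  W123: {{b,c},{b,e},{b,c,e}} {{b,d},{b,g},{b,d,g}}
C dims 4,5,2; δ0: rk 2, SNF 1^2; δ1: rk 2, SNF 1^2
degree 0: 4−2−0 = 2 → Ȟ^0 ≅ Z^2
degree 1: 5−2−2 = 1 → Ȟ^1 ≅ Z
degree 2: 2−0−2 = 0 → Ȟ^2 ≅ 0


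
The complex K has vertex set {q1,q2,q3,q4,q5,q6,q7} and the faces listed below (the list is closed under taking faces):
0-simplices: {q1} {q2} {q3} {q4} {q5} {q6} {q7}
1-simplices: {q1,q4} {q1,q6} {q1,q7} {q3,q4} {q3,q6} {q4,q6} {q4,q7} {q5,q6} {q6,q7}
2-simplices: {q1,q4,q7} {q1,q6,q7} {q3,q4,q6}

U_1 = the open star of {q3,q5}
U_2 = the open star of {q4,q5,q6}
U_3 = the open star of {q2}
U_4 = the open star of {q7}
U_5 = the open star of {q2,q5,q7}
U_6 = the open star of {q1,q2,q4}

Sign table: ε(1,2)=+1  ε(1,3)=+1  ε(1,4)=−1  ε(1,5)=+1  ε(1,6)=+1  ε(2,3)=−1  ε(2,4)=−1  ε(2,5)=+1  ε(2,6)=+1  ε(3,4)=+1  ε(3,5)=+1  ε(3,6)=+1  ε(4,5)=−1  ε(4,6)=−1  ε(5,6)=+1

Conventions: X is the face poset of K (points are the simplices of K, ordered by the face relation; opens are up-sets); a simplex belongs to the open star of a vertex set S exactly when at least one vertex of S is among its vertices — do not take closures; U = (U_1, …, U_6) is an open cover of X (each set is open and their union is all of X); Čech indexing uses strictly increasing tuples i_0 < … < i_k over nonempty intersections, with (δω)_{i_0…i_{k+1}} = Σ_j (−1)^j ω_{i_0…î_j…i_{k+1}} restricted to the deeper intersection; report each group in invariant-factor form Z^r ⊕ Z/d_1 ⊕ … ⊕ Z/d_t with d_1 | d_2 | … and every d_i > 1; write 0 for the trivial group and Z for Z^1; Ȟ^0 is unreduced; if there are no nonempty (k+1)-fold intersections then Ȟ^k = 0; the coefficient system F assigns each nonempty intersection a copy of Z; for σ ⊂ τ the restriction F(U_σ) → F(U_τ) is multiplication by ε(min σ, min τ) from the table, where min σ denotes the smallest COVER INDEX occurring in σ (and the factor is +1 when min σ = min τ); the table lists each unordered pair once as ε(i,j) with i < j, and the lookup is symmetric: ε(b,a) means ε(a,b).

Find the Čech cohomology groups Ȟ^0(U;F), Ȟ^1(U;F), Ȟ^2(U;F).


Ȟ^0(U;F) ≅ Z,  Ȟ^1(U;F) ≅ 0,  Ȟ^2(U;F) ≅ 0

cover nerve:
  U1={{q3},{q5},{q3,q4},{q3,q6},{q5,q6},{q3,q4,q6}} U2={{q4},{q5},{q6},{q1,q4},{q1,q6},{q3,q4},{q3,q6},{q4,q6},{q4,q7},{q5,q6},{q6,q7},{q1,q4,q7},{q1,q6,q7},{q3,q4,q6}} U3={{q2}} U4={{q7},{q1,q7},{q4,q7},{q6,q7},{q1,q4,q7},{q1,q6,q7}} U5={{q2},{q5},{q7},{q1,q7},{q4,q7},{q5,q6},{q6,q7},{q1,q4,q7},{q1,q6,q7}} U6={{q1},{q2},{q4},{q1,q4},{q1,q6},{q1,q7},{q3,q4},{q4,q6},{q4,q7},{q1,q4,q7},{q1,q6,q7},{q3,q4,q6}}
  U12={{q5},{q3,q4},{q3,q6},{q5,q6},{q3,q4,q6}} U15={{q5},{q5,q6}} U16={{q3,q4},{q3,q4,q6}} U24={{q4,q7},{q6,q7},{q1,q4,q7},{q1,q6,q7}} U25={{q5},{q4,q7},{q5,q6},{q6,q7},{q1,q4,q7},{q1,q6,q7}} U26={{q4},{q1,q4},{q1,q6},{q3,q4},{q4,q6},{q4,q7},{q1,q4,q7},{q1,q6,q7},{q3,q4,q6}} U35={{q2}} U36={{q2}} U45={{q7},{q1,q7},{q4,q7},{q6,q7},{q1,q4,q7},{q1,q6,q7}} U46={{q1,q7},{q4,q7},{q1,q4,q7},{q1,q6,q7}} U56={{q2},{q1,q7},{q4,q7},{q1,q4,q7},{q1,q6,q7}}
  U125={{q5},{q5,q6}} U126={{q3,q4},{q3,q4,q6}} U245={{q4,q7},{q6,q7},{q1,q4,q7},{q1,q6,q7}} U246={{q4,q7},{q1,q4,q7},{q1,q6,q7}} U256={{q4,q7},{q1,q4,q7},{q1,q6,q7}} U356={{q2}} U456={{q1,q7},{q4,q7},{q1,q4,q7},{q1,q6,q7}}
  U2456={{q4,q7},{q1,q4,q7},{q1,q6,q7}}
C dims 6,11,7,1; δ0: rk 5, SNF 1^5; δ1: rk 6, SNF 1^6; δ2: rk 1, SNF 1^1
Ȟ^0: (6−5)−0=1 ⇒ Z
Ȟ^1: (11−6)−5=0 ⇒ 0
Ȟ^2: (7−1)−6=0 ⇒ 0


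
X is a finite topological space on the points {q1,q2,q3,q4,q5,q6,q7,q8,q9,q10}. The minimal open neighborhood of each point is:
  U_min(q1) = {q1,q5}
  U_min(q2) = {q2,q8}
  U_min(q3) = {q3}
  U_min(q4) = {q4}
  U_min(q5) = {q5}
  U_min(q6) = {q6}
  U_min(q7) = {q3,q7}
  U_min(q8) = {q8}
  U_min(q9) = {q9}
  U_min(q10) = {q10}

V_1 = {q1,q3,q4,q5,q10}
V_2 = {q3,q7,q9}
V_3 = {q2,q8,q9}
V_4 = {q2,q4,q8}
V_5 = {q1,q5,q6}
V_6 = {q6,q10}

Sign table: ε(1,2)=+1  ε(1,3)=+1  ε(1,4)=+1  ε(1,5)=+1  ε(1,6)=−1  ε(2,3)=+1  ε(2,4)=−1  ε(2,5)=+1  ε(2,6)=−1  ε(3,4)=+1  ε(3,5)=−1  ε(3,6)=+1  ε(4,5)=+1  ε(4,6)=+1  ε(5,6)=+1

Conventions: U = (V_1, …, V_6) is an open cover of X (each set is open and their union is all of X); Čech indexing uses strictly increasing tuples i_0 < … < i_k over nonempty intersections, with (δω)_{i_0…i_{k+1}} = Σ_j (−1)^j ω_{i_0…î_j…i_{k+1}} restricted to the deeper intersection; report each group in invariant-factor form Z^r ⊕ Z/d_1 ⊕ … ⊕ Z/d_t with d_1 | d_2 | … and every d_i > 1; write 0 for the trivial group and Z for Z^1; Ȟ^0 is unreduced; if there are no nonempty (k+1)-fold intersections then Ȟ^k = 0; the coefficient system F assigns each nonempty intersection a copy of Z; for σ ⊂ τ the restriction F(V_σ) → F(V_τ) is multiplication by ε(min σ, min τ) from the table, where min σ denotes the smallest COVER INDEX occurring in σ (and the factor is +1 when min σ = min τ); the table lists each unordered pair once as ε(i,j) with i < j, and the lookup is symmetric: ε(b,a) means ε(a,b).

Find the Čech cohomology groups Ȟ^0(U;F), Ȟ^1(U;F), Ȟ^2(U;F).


nonempty overlaps:
  V12={q3} V14={q4} V15={q1,q5} V16={q10} V23={q9} V34={q2,q8} V56={q6}
C dims 6,7; δ0: rk 6, SNF 1^5·2
degree 0: 6−6−0 = 0 → Ȟ^0 ≅ 0
degree 1: 7−0−6 = 1 plus torsion [2] → Ȟ^1 ≅ Z ⊕ Z/2
degree 2: 0−0−0 = 0 → Ȟ^2 ≅ 0

Ȟ^0(U;F) ≅ 0,  Ȟ^1(U;F) ≅ Z ⊕ Z/2,  Ȟ^2(U;F) ≅ 0


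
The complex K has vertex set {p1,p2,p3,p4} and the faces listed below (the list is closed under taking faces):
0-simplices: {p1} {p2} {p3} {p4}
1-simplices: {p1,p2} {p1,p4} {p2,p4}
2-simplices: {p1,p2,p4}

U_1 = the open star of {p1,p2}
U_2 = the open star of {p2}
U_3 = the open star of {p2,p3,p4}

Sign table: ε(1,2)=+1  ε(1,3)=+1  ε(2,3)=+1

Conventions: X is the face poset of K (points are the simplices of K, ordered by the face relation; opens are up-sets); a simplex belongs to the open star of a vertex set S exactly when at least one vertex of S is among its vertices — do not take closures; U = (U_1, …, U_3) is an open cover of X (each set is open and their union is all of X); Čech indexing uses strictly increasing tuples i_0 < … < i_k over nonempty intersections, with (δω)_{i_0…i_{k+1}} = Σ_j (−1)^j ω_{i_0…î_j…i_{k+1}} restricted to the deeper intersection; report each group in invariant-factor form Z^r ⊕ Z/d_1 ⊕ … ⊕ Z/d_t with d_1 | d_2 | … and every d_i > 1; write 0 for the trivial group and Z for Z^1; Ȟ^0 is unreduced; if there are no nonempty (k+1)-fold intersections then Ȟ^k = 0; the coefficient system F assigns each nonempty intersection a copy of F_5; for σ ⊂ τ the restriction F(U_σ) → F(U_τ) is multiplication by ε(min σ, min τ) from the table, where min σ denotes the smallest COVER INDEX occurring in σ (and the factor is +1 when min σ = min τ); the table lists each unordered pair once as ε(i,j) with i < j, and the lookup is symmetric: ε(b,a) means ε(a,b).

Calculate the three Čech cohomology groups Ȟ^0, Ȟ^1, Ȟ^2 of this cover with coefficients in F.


nonempty intersections:
  U1={{p1},{p2},{p1,p2},{p1,p4},{p2,p4},{p1,p2,p4}} U2={{p2},{p1,p2},{p2,p4},{p1,p2,p4}} U3={{p2},{p3},{p4},{p1,p2},{p1,p4},{p2,p4},{p1,p2,p4}}
  U12={{p2},{p1,p2},{p2,p4},{p1,p2,p4}} U13={{p2},{p1,p2},{p1,p4},{p2,p4},{p1,p2,p4}} U23={{p2},{p1,p2},{p2,p4},{p1,p2,p4}}
  U123={{p2},{p1,p2},{p2,p4},{p1,p2,p4}}
C dims 3,3,1; δ0: rk_F5 2; δ1: rk_F5 1
Ȟ^0: (3−2)−0=1 ⇒ Z/5
Ȟ^1: (3−1)−2=0 ⇒ 0
Ȟ^2: (1−0)−1=0 ⇒ 0

Ȟ^0(U;F) ≅ Z/5, Ȟ^1(U;F) ≅ 0 and Ȟ^2(U;F) ≅ 0


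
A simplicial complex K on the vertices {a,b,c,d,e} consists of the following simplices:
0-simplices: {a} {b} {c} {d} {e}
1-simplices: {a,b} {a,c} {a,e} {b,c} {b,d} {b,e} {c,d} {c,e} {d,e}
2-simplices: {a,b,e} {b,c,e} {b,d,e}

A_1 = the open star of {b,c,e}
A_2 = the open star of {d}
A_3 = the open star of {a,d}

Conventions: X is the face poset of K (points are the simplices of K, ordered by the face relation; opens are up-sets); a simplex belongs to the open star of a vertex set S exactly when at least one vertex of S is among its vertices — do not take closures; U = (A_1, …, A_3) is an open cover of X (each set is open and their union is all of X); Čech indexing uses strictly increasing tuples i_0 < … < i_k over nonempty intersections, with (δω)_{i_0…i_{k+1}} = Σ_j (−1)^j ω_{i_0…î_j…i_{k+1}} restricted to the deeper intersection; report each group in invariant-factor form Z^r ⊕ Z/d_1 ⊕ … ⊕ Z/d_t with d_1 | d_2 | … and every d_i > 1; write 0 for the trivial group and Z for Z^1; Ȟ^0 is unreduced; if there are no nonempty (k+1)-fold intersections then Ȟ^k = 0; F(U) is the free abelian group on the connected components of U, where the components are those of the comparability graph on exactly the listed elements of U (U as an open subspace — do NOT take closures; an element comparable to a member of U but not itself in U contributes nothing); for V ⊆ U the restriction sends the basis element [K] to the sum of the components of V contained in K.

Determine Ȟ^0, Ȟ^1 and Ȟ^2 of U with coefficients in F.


Ȟ^0(U;F) ≅ Z, Ȟ^1(U;F) ≅ Z^2 and Ȟ^2(U;F) ≅ 0

nonempty intersections:
  A1={{b},{c},{e},{a,b},{a,c},{a,e},{b,c},{b,d},{b,e},{c,d},{c,e},{d,e},{a,b,e},{b,c,e},{b,d,e}} A2={{d},{b,d},{c,d},{d,e},{b,d,e}} A3={{a},{d},{a,b},{a,c},{a,e},{b,d},{c,d},{d,e},{a,b,e},{b,d,e}}
  A12={{b,d},{c,d},{d,e},{b,d,e}} A13={{a,b},{a,c},{a,e},{b,d},{c,d},{d,e},{a,b,e},{b,d,e}} A23={{d},{b,d},{c,d},{d,e},{b,d,e}}
  A123={{b,d},{c,d},{d,e},{b,d,e}}
components per intersection:
  A1: {{b},{c},{e},{a,b},{a,c},{a,e},{b,c},{b,d},{b,e},{c,d},{c,e},{d,e},{a,b,e},{b,c,e},{b,d,e}}
  A2: {{d},{b,d},{c,d},{d,e},{b,d,e}}
  A3: {{a},{a,b},{a,c},{a,e},{a,b,e}} {{d},{b,d},{c,d},{d,e},{b,d,e}}
  A12: {{b,d},{d,e},{b,d,e}} {{c,d}}
  A13: {{a,b},{a,e},{a,b,e}} {{a,c}} {{b,d},{d,e},{b,d,e}} {{c,d}}
  A23: {{d},{b,d},{c,d},{d,e},{b,d,e}}
  A123: {{b,d},{d,e},{b,d,e}} {{c,d}}
C dims 4,7,2; δ0: rk 3, SNF 1^3; δ1: rk 2, SNF 1^2
Ȟ^0: (4−3)−0=1 ⇒ Z
Ȟ^1: (7−2)−3=2 ⇒ Z^2
Ȟ^2: (2−0)−2=0 ⇒ 0


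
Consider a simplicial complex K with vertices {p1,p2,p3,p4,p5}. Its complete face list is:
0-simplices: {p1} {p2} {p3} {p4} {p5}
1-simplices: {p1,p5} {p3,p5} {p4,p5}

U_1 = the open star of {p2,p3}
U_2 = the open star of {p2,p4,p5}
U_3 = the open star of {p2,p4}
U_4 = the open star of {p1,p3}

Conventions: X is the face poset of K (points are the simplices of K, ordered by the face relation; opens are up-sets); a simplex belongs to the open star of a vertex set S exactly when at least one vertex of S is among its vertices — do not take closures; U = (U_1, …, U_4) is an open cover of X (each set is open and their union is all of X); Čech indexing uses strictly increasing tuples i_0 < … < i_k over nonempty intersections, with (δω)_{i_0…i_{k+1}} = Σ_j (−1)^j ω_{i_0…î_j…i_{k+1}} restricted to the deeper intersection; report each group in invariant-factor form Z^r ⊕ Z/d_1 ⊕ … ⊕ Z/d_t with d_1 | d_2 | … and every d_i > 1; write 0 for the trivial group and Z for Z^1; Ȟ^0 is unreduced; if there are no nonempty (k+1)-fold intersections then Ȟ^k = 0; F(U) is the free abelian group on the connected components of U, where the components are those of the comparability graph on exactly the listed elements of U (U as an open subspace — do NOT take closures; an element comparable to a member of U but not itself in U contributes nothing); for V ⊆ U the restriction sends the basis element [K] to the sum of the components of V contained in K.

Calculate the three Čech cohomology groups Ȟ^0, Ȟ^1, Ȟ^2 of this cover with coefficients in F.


Ȟ^0(U;F) ≅ Z^2,  Ȟ^1(U;F) ≅ 0,  Ȟ^2(U;F) ≅ 0

nonempty overlaps:
  U1={{p2},{p3},{p3,p5}} U2={{p2},{p4},{p5},{p1,p5},{p3,p5},{p4,p5}} U3={{p2},{p4},{p4,p5}} U4={{p1},{p3},{p1,p5},{p3,p5}}
  U12={{p2},{p3,p5}} U13={{p2}} U14={{p3},{p3,p5}} U23={{p2},{p4},{p4,p5}} U24={{p1,p5},{p3,p5}}
  U123={{p2}} U124={{p3,p5}}
components per intersection:
  U1: {{p2}} {{p3},{p3,p5}}
  U2: {{p2}} {{p4},{p5},{p1,p5},{p3,p5},{p4,p5}}
  U3: {{p2}} {{p4},{p4,p5}}
  U4: {{p1},{p1,p5}} {{p3},{p3,p5}}
  U12: {{p2}} {{p3,p5}}
  U13: {{p2}}
  U14: {{p3},{p3,p5}}
  U23: {{p2}} {{p4},{p4,p5}}
  U24: {{p1,p5}} {{p3,p5}}
  U123: {{p2}}
  U124: {{p3,p5}}
C dims 8,8,2; δ0: rk 6, SNF 1^6; δ1: rk 2, SNF 1^2
degree 0: 8−6−0 = 2 → Ȟ^0 ≅ Z^2
degree 1: 8−2−6 = 0 → Ȟ^1 ≅ 0
degree 2: 2−0−2 = 0 → Ȟ^2 ≅ 0


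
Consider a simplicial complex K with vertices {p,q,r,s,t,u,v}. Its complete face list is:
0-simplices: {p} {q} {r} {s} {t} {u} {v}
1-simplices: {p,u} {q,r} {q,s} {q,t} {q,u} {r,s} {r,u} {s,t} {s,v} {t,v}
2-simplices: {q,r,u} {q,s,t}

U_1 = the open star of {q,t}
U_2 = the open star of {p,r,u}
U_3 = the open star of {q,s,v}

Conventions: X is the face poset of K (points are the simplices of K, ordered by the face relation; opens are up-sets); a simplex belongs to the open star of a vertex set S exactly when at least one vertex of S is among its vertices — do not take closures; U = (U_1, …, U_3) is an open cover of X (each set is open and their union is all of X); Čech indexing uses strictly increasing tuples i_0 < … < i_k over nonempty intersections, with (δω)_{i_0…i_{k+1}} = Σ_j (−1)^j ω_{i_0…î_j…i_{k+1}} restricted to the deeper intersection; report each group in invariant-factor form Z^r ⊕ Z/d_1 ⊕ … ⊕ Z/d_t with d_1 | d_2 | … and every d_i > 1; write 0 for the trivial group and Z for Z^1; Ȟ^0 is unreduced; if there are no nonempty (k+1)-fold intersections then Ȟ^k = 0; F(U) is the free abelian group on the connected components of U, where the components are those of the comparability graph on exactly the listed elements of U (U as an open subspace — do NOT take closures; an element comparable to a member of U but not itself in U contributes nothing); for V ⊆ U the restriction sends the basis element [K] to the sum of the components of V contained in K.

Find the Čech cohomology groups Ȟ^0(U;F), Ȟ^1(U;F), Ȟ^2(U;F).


Ȟ^0 = Z; Ȟ^1 = Z^2; Ȟ^2 = 0

cover nerve:
  U1={{q},{t},{q,r},{q,s},{q,t},{q,u},{s,t},{t,v},{q,r,u},{q,s,t}} U2={{p},{r},{u},{p,u},{q,r},{q,u},{r,s},{r,u},{q,r,u}} U3={{q},{s},{v},{q,r},{q,s},{q,t},{q,u},{r,s},{s,t},{s,v},{t,v},{q,r,u},{q,s,t}}
  U12={{q,r},{q,u},{q,r,u}} U13={{q},{q,r},{q,s},{q,t},{q,u},{s,t},{t,v},{q,r,u},{q,s,t}} U23={{q,r},{q,u},{r,s},{q,r,u}}
  U123={{q,r},{q,u},{q,r,u}}
components per intersection:
  U1: {{q},{t},{q,r},{q,s},{q,t},{q,u},{s,t},{t,v},{q,r,u},{q,s,t}}
  U2: {{p},{r},{u},{p,u},{q,r},{q,u},{r,s},{r,u},{q,r,u}}
  U3: {{q},{s},{v},{q,r},{q,s},{q,t},{q,u},{r,s},{s,t},{s,v},{t,v},{q,r,u},{q,s,t}}
  U12: {{q,r},{q,u},{q,r,u}}
  U13: {{q},{q,r},{q,s},{q,t},{q,u},{s,t},{q,r,u},{q,s,t}} {{t,v}}
  U23: {{q,r},{q,u},{q,r,u}} {{r,s}}
  U123: {{q,r},{q,u},{q,r,u}}
C dims 3,5,1; δ0: rk 2, SNF 1^2; δ1: rk 1, SNF 1^1
Ȟ^0: (3−2)−0=1 ⇒ Z
Ȟ^1: (5−1)−2=2 ⇒ Z^2
Ȟ^2: (1−0)−1=0 ⇒ 0


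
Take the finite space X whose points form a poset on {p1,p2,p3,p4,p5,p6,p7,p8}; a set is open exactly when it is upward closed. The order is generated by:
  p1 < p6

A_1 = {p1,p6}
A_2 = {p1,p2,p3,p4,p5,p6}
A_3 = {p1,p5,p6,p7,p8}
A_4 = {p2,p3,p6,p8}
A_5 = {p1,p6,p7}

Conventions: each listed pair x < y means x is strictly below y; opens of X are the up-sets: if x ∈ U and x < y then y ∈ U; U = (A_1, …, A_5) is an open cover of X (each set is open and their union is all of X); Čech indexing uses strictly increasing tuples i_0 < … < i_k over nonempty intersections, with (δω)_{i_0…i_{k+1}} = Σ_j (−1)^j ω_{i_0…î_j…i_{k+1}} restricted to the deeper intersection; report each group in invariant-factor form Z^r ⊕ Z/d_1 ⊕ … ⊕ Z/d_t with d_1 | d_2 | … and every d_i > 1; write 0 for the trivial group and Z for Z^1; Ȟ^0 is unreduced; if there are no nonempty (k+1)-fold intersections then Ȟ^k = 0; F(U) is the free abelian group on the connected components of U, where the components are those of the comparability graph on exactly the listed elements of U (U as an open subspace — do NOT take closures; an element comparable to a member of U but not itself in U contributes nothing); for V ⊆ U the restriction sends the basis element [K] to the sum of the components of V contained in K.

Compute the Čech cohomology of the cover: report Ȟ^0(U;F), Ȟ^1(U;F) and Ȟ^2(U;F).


nonempty intersections:
  A12={p1,p6} A13={p1,p6} A14={p6} A15={p1,p6} A23={p1,p5,p6} A24={p2,p3,p6} A25={p1,p6} A34={p6,p8} A35={p1,p6,p7} A45={p6}
  A123={p1,p6} A124={p6} A125={p1,p6} A134={p6} A135={p1,p6} A145={p6} A234={p6} A235={p1,p6} A245={p6} A345={p6}
  A1234={p6} A1235={p1,p6} A1245={p6} A1345={p6} A2345={p6}
  A12345={p6}
components per intersection:
  A1: {p1,p6}
  A2: {p1,p6} {p2} {p3} {p4} {p5}
  A3: {p1,p6} {p5} {p7} {p8}
  A4: {p2} {p3} {p6} {p8}
  A5: {p1,p6} {p7}
  A12: {p1,p6}
  A13: {p1,p6}
  A14: {p6}
  A15: {p1,p6}
  A23: {p1,p6} {p5}
  A24: {p2} {p3} {p6}
  A25: {p1,p6}
  A34: {p6} {p8}
  A35: {p1,p6} {p7}
  A45: {p6}
  A123: {p1,p6}
  A124: {p6}
  A125: {p1,p6}
  A134: {p6}
  A135: {p1,p6}
  A145: {p6}
  A234: {p6}
  A235: {p1,p6}
  A245: {p6}
  A345: {p6}
  A1234: {p6}
  A1235: {p1,p6}
  A1245: {p6}
  A1345: {p6}
  A2345: {p6}
  A12345: {p6}
C dims 16,15,10,5; δ0: rk 9, SNF 1^9; δ1: rk 6, SNF 1^6; δ2: rk 4, SNF 1^4
Ȟ^0: (16−9)−0=7 ⇒ Z^7
Ȟ^1: (15−6)−9=0 ⇒ 0
Ȟ^2: (10−4)−6=0 ⇒ 0

Ȟ^0 ≅ Z^7, Ȟ^1 ≅ 0, Ȟ^2 ≅ 0


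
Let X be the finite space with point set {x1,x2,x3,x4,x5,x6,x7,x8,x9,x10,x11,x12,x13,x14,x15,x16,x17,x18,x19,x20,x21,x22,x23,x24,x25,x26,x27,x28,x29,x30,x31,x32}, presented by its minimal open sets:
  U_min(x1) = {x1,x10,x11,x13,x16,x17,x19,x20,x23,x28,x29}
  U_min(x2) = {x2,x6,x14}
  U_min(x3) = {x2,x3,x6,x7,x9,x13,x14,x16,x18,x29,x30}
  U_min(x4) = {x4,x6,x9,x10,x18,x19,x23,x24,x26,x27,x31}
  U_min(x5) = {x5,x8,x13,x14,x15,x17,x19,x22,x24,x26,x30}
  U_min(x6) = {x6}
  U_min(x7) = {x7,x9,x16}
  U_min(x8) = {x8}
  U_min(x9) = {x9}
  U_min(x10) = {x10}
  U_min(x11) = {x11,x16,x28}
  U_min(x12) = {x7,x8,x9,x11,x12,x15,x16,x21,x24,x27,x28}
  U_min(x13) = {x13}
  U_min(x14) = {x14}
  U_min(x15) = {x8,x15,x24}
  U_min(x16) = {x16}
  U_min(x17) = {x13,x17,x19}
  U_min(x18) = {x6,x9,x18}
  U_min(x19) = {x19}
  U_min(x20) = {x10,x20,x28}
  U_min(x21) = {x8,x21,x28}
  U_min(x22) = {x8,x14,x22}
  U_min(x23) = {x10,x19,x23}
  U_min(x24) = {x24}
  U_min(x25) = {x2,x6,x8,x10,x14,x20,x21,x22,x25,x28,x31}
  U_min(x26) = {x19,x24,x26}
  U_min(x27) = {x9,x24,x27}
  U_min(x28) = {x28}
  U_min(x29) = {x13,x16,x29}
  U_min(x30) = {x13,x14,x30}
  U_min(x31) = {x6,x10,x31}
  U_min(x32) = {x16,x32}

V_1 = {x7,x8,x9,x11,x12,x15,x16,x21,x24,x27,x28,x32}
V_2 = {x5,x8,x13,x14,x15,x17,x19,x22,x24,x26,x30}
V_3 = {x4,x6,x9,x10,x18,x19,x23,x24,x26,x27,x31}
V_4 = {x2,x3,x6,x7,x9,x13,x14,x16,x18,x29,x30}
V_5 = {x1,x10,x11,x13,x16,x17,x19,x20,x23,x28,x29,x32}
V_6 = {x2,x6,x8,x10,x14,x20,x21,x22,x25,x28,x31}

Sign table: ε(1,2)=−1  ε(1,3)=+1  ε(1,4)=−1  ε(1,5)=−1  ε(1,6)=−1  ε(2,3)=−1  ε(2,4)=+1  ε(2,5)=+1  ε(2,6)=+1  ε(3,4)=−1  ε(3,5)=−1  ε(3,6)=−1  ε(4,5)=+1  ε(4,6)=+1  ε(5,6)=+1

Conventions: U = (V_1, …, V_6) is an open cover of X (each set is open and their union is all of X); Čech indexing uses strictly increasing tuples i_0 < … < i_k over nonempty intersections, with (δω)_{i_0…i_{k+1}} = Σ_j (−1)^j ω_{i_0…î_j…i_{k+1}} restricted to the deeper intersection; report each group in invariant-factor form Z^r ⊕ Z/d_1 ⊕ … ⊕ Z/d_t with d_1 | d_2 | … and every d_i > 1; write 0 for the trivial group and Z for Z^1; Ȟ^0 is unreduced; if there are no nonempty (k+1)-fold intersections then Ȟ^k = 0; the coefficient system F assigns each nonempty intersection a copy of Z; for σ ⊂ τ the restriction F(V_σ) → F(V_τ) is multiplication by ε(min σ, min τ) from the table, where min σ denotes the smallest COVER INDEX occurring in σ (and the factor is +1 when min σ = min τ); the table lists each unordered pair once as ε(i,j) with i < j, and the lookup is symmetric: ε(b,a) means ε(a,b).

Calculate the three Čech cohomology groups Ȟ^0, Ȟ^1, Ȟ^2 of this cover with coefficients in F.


nerve simplices:
  V12={x8,x15,x24} V13={x9,x24,x27} V14={x7,x9,x16} V15={x11,x16,x28,x32} V16={x8,x21,x28} V23={x19,x24,x26} V24={x13,x14,x30} V25={x13,x17,x19} V26={x8,x14,x22} V34={x6,x9,x18} V35={x10,x19,x23} V36={x6,x10,x31} V45={x13,x16,x29} V46={x2,x6,x14} V56={x10,x20,x28}
  V123={x24} V126={x8} V134={x9} V145={x16} V156={x28} V235={x19} V245={x13} V246={x14} V346={x6} V356={x10}
C dims 6,15,10; δ0: rk 5, SNF 1^5; δ1: rk 10, SNF 1^9·2
degree 0: 6−5−0 = 1 → Ȟ^0 ≅ Z
degree 1: 15−10−5 = 0 → Ȟ^1 ≅ 0
degree 2: 10−0−10 = 0 plus torsion [2] → Ȟ^2 ≅ Z/2

Ȟ^0(U;F) ≅ Z; Ȟ^1(U;F) ≅ 0; Ȟ^2(U;F) ≅ Z/2


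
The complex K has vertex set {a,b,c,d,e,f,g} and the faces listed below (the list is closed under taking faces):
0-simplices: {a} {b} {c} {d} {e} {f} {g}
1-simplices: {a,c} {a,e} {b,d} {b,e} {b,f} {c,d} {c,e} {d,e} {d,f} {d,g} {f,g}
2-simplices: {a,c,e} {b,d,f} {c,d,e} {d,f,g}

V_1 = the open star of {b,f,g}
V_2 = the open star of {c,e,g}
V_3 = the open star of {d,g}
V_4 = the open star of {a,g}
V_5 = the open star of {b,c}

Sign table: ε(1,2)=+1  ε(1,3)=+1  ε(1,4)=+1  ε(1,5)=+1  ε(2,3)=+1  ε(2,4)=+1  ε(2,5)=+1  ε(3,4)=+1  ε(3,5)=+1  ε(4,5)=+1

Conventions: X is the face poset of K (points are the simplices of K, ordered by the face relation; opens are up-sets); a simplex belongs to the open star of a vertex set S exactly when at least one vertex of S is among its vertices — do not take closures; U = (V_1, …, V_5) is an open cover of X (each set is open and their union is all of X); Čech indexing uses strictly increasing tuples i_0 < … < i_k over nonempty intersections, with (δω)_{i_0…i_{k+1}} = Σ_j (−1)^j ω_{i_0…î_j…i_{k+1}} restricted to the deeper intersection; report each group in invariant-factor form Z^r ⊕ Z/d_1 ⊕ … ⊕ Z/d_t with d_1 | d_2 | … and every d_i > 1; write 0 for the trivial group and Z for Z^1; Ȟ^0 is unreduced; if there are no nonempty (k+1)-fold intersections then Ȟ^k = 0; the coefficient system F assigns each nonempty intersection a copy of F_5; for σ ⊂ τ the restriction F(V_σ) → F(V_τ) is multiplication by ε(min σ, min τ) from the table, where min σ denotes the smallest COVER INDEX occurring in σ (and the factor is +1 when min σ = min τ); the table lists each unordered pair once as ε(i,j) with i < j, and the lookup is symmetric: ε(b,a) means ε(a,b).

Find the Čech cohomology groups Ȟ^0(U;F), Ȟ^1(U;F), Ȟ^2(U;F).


Ȟ^0(U;F) ≅ Z/5, Ȟ^1(U;F) ≅ 0 and Ȟ^2(U;F) ≅ Z/5

intersection data:
  V1={{b},{f},{g},{b,d},{b,e},{b,f},{d,f},{d,g},{f,g},{b,d,f},{d,f,g}} V2={{c},{e},{g},{a,c},{a,e},{b,e},{c,d},{c,e},{d,e},{d,g},{f,g},{a,c,e},{c,d,e},{d,f,g}} V3={{d},{g},{b,d},{c,d},{d,e},{d,f},{d,g},{f,g},{b,d,f},{c,d,e},{d,f,g}} V4={{a},{g},{a,c},{a,e},{d,g},{f,g},{a,c,e},{d,f,g}} V5={{b},{c},{a,c},{b,d},{b,e},{b,f},{c,d},{c,e},{a,c,e},{b,d,f},{c,d,e}}
  V12={{g},{b,e},{d,g},{f,g},{d,f,g}} V13={{g},{b,d},{d,f},{d,g},{f,g},{b,d,f},{d,f,g}} V14={{g},{d,g},{f,g},{d,f,g}} V15={{b},{b,d},{b,e},{b,f},{b,d,f}} V23={{g},{c,d},{d,e},{d,g},{f,g},{c,d,e},{d,f,g}} V24={{g},{a,c},{a,e},{d,g},{f,g},{a,c,e},{d,f,g}} V25={{c},{a,c},{b,e},{c,d},{c,e},{a,c,e},{c,d,e}} V34={{g},{d,g},{f,g},{d,f,g}} V35={{b,d},{c,d},{b,d,f},{c,d,e}} V45={{a,c},{a,c,e}}
  V123={{g},{d,g},{f,g},{d,f,g}} V124={{g},{d,g},{f,g},{d,f,g}} V125={{b,e}} V134={{g},{d,g},{f,g},{d,f,g}} V135={{b,d},{b,d,f}} V234={{g},{d,g},{f,g},{d,f,g}} V235={{c,d},{c,d,e}} V245={{a,c},{a,c,e}}
  V1234={{g},{d,g},{f,g},{d,f,g}}
C dims 5,10,8,1; δ0: rk_F5 4; δ1: rk_F5 6; δ2: rk_F5 1
Ȟ^0 = (5 − 4) − 0 = 1, so Ȟ^0 ≅ Z/5
Ȟ^1 = (10 − 6) − 4 = 0, so Ȟ^1 ≅ 0
Ȟ^2 = (8 − 1) − 6 = 1, so Ȟ^2 ≅ Z/5


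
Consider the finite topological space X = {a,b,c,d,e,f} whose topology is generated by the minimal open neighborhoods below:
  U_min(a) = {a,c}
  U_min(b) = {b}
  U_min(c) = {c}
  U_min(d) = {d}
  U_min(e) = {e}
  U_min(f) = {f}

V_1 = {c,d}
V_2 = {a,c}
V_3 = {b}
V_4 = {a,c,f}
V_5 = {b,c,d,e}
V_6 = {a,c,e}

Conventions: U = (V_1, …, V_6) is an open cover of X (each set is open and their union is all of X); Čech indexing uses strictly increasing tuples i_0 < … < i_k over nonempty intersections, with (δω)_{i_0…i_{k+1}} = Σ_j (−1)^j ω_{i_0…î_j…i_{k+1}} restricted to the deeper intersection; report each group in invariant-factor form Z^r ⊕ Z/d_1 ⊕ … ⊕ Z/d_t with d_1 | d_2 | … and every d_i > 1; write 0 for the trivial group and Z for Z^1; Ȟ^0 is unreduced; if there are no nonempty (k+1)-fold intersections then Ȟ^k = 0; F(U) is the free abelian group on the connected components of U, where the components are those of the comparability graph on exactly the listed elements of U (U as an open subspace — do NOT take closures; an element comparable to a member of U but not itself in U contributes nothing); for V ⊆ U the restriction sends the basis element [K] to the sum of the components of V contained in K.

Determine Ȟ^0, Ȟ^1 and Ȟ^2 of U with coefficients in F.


nonempty overlaps:
  V12={c} V14={c} V15={c,d} V16={c} V24={a,c} V25={c} V26={a,c} V35={b} V45={c} V46={a,c} V56={c,e}
  V124={c} V125={c} V126={c} V145={c} V146={c} V156={c} V245={c} V246={a,c} V256={c} V456={c}
  V1245={c} V1246={c} V1256={c} V1456={c} V2456={c}
  V12456={c}
components per intersection:
  V1: {c} {d}
  V2: {a,c}
  V3: {b}
  V4: {a,c} {f}
  V5: {b} {c} {d} {e}
  V6: {a,c} {e}
  V12: {c}
  V14: {c}
  V15: {c} {d}
  V16: {c}
  V24: {a,c}
  V25: {c}
  V26: {a,c}
  V35: {b}
  V45: {c}
  V46: {a,c}
  V56: {c} {e}
  V124: {c}
  V125: {c}
  V126: {c}
  V145: {c}
  V146: {c}
  V156: {c}
  V245: {c}
  V246: {a,c}
  V256: {c}
  V456: {c}
  V1245: {c}
  V1246: {c}
  V1256: {c}
  V1456: {c}
  V2456: {c}
  V12456: {c}
C dims 12,13,10,5; δ0: rk 7, SNF 1^7; δ1: rk 6, SNF 1^6; δ2: rk 4, SNF 1^4
degree 0: 12−7−0 = 5 → Ȟ^0 ≅ Z^5
degree 1: 13−6−7 = 0 → Ȟ^1 ≅ 0
degree 2: 10−4−6 = 0 → Ȟ^2 ≅ 0

Ȟ^0 = Z^5,  Ȟ^1 = 0,  Ȟ^2 = 0
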